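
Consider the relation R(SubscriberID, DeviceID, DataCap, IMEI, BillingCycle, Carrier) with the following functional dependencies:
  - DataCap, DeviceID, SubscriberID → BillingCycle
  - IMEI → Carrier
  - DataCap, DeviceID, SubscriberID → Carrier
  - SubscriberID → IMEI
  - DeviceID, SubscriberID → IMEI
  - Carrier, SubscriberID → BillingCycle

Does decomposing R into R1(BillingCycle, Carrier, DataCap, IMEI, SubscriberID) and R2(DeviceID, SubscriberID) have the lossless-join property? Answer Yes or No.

The shared attributes are {SubscriberID} and {SubscriberID}⁺ = {BillingCycle, Carrier, IMEI, SubscriberID}.
The closure covers neither R1 nor R2 entirely; the join is not lossless.

No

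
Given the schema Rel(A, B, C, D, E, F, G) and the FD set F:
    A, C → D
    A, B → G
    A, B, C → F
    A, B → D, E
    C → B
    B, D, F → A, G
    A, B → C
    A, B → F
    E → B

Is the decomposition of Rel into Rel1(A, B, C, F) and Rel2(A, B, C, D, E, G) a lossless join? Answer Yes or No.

Yes

The shared attributes are {A, B, C} and {A, B, C}⁺ = {A, B, C, D, E, F, G}.
Rel1 is contained in that closure, so Rel1 ∩ Rel2 → Rel1 holds and the join is lossless.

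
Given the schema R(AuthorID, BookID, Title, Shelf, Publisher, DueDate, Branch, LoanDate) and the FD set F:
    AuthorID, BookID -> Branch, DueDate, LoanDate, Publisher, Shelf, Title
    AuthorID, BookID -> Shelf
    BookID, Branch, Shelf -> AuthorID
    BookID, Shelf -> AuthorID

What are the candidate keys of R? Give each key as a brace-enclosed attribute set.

{AuthorID, BookID}, {BookID, Shelf}

Attributes never on any right-hand side: {BookID} — every candidate key must contain it.
Closure of {AuthorID, BookID} is {AuthorID, BookID, Branch, DueDate, LoanDate, Publisher, Shelf, Title}, the whole schema; {AuthorID, BookID} is a candidate key.
Closure of {BookID, Shelf} is {AuthorID, BookID, Branch, DueDate, LoanDate, Publisher, Shelf, Title}, the whole schema; {BookID, Shelf} is a candidate key.
These are minimal and exhaustive — every other superkey contains one of them.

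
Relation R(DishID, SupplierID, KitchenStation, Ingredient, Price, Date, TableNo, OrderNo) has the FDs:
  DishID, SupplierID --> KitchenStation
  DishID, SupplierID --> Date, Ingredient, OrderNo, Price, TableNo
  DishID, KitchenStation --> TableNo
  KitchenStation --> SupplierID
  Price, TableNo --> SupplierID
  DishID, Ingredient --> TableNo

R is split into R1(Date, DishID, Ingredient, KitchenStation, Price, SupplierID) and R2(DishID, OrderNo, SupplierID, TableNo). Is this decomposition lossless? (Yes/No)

Yes

The shared attributes are {DishID, SupplierID} and {DishID, SupplierID}⁺ = {Date, DishID, Ingredient, KitchenStation, OrderNo, Price, SupplierID, TableNo}.
Since R1 ⊆ {Date, DishID, Ingredient, KitchenStation, OrderNo, Price, SupplierID, TableNo}, the intersection is a superkey of R1; the decomposition is lossless.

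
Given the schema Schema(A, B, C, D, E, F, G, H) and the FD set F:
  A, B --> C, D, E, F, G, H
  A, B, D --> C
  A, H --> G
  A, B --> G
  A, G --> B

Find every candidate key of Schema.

Attributes never on any right-hand side: {A} — every candidate key must contain it.
{A, B} is a candidate key since {A, B}⁺ = {A, B, C, D, E, F, G, H} covers every attribute.
{A, G} is a candidate key since {A, G}⁺ = {A, B, C, D, E, F, G, H} covers every attribute.
{A, H} is a candidate key since {A, H}⁺ = {A, B, C, D, E, F, G, H} covers every attribute.
No proper subset of any of these is a key, and no other minimal superkey exists.

{A, B}, {A, G}, {A, H}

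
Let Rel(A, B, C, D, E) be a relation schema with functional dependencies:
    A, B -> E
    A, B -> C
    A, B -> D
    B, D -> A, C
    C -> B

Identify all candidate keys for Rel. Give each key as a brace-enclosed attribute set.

{A, B} is a candidate key since {A, B}⁺ = {A, B, C, D, E} covers every attribute.
{A, C} is a candidate key since {A, C}⁺ = {A, B, C, D, E} covers every attribute.
{B, D} is a candidate key since {B, D}⁺ = {A, B, C, D, E} covers every attribute.
{C, D} is a candidate key since {C, D}⁺ = {A, B, C, D, E} covers every attribute.
Any other superkey properly contains one of these, so there are no further candidate keys.

{A, B}, {A, C}, {B, D}, {C, D}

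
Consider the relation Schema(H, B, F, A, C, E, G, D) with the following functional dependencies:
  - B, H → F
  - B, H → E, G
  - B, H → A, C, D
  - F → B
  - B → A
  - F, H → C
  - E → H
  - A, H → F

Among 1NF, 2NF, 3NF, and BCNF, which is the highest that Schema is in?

Candidate keys: {A, E}, {A, H}, {B, E}, {B, H}, {E, F}, {F, H}. Prime attributes: {A, B, E, F, H}.
F → B: {F}⁺ = {A, B, F}, which is not all of the attributes, so the left side is not a superkey — BCNF is violated.
Since {B} ⊆ prime attributes and every other non-superkey FD also has a prime right side, the schema is in 3NF.

3NF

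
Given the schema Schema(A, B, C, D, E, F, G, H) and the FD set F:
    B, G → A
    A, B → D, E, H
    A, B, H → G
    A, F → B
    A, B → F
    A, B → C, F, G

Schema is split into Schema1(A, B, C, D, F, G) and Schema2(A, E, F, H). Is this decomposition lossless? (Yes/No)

Yes

The shared attributes are {A, F} and {A, F}⁺ = {A, B, C, D, E, F, G, H}.
Since Schema1 ⊆ {A, B, C, D, E, F, G, H}, the intersection is a superkey of Schema1; the decomposition is lossless.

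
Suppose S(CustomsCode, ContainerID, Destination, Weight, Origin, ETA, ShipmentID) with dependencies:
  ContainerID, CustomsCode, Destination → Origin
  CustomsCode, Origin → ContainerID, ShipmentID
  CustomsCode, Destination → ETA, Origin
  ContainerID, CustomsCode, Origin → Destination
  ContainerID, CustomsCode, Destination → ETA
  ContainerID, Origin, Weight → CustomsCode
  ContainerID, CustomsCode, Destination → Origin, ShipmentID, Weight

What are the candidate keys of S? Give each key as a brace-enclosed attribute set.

{ContainerID, Origin, Weight}, {CustomsCode, Destination}, {CustomsCode, Origin}

{CustomsCode, Destination} is a candidate key since {CustomsCode, Destination}⁺ = {ContainerID, CustomsCode, Destination, ETA, Origin, ShipmentID, Weight} covers every attribute.
{CustomsCode, Origin} is a candidate key since {CustomsCode, Origin}⁺ = {ContainerID, CustomsCode, Destination, ETA, Origin, ShipmentID, Weight} covers every attribute.
{ContainerID, Origin, Weight} is a candidate key since {ContainerID, Origin, Weight}⁺ = {ContainerID, CustomsCode, Destination, ETA, Origin, ShipmentID, Weight} covers every attribute.
These are minimal and exhaustive — every other superkey contains one of them.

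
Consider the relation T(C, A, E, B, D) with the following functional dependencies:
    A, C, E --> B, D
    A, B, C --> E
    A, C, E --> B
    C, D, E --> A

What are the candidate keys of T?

{A, B, C}, {A, C, E}, {C, D, E}

{C} never appears on the right of any FD, so every key must include it.
{A, B, C} is a candidate key since {A, B, C}⁺ = {A, B, C, D, E} covers every attribute.
{A, C, E} is a candidate key since {A, C, E}⁺ = {A, B, C, D, E} covers every attribute.
{C, D, E} is a candidate key since {C, D, E}⁺ = {A, B, C, D, E} covers every attribute.
No proper subset of any of these is a key, and no other minimal superkey exists.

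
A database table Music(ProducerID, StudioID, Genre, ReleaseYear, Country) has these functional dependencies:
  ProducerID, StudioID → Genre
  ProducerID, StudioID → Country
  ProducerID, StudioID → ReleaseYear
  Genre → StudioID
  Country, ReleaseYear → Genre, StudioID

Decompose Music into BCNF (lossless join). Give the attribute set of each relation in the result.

{Country, Genre, ReleaseYear}; {Country, ProducerID, ReleaseYear}; {Genre, StudioID}

Candidate keys of the original relation: {Country, ProducerID, ReleaseYear}, {Genre, ProducerID}, {ProducerID, StudioID}.
In {Country, Genre, ProducerID, ReleaseYear, StudioID}, {Genre} is not a superkey ({Genre}⁺ restricted to this set is {Genre, StudioID}), so split on Genre → StudioID into {Genre, StudioID} and {Country, Genre, ProducerID, ReleaseYear}.
{Genre, StudioID} is in BCNF.
In {Country, Genre, ProducerID, ReleaseYear}, {Country, ReleaseYear} is not a superkey ({Country, ReleaseYear}⁺ restricted to this set is {Country, Genre, ReleaseYear}), so split on Country, ReleaseYear → Genre into {Country, Genre, ReleaseYear} and {Country, ProducerID, ReleaseYear}.
{Country, Genre, ReleaseYear} is in BCNF.
{Country, ProducerID, ReleaseYear} is in BCNF.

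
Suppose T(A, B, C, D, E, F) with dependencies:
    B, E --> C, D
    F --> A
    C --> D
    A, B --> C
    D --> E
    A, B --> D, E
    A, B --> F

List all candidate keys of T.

{B} never appears on the right of any FD, so every key must include it.
Closure of {A, B} is {A, B, C, D, E, F}, the whole schema; {A, B} is a candidate key.
Closure of {B, F} is {A, B, C, D, E, F}, the whole schema; {B, F} is a candidate key.
No proper subset of any of these is a key, and no other minimal superkey exists.

{A, B}, {B, F}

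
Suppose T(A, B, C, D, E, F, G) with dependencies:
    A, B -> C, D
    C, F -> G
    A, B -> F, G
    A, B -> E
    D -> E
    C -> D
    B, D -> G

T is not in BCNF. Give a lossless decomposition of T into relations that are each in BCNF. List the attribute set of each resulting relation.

Candidate key of the original relation: {A, B}.
Within {A, B, C, D, E, F, G}: {C, F}⁺ ∩ {A, B, C, D, E, F, G} = {C, D, E, F, G}, not the whole set, so C, F -> D, E, G violates BCNF; decompose into {C, D, E, F, G} and {A, B, C, F}.
Within {C, D, E, F, G}: {D}⁺ ∩ {C, D, E, F, G} = {D, E}, not the whole set, so D -> E violates BCNF; decompose into {D, E} and {C, D, F, G}.
{D, E}: every determinant is a superkey — BCNF.
Within {C, D, F, G}: {C}⁺ ∩ {C, D, F, G} = {C, D}, not the whole set, so C -> D violates BCNF; decompose into {C, D} and {C, F, G}.
{C, D}: every determinant is a superkey — BCNF.
{C, F, G}: every determinant is a superkey — BCNF.
{A, B, C, F}: every determinant is a superkey — BCNF.

{A, B, C, F}; {C, D}; {C, F, G}; {D, E}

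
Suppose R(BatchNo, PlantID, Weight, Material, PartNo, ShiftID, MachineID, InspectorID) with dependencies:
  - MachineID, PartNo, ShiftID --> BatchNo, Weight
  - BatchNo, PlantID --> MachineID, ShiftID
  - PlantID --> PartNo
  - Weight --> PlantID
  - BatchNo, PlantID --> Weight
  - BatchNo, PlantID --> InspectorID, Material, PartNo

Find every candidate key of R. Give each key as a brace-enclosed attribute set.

{BatchNo, PlantID}⁺ = {BatchNo, InspectorID, MachineID, Material, PartNo, PlantID, ShiftID, Weight}, which is every attribute, so {BatchNo, PlantID} is a candidate key.
{BatchNo, Weight}⁺ = {BatchNo, InspectorID, MachineID, Material, PartNo, PlantID, ShiftID, Weight}, which is every attribute, so {BatchNo, Weight} is a candidate key.
{MachineID, PartNo, ShiftID}⁺ = {BatchNo, InspectorID, MachineID, Material, PartNo, PlantID, ShiftID, Weight}, which is every attribute, so {MachineID, PartNo, ShiftID} is a candidate key.
{MachineID, PlantID, ShiftID}⁺ = {BatchNo, InspectorID, MachineID, Material, PartNo, PlantID, ShiftID, Weight}, which is every attribute, so {MachineID, PlantID, ShiftID} is a candidate key.
{MachineID, ShiftID, Weight}⁺ = {BatchNo, InspectorID, MachineID, Material, PartNo, PlantID, ShiftID, Weight}, which is every attribute, so {MachineID, ShiftID, Weight} is a candidate key.
These are minimal and exhaustive — every other superkey contains one of them.

{BatchNo, PlantID}, {BatchNo, Weight}, {MachineID, PartNo, ShiftID}, {MachineID, PlantID, ShiftID}, {MachineID, ShiftID, Weight}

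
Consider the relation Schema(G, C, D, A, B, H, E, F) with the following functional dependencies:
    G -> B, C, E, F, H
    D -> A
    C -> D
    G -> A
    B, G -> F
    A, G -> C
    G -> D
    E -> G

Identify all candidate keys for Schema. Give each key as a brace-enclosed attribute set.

{E}, {G}

{E}⁺ = {A, B, C, D, E, F, G, H}, which is every attribute, so {E} is a candidate key.
{G}⁺ = {A, B, C, D, E, F, G, H}, which is every attribute, so {G} is a candidate key.
These are minimal and exhaustive — every other superkey contains one of them.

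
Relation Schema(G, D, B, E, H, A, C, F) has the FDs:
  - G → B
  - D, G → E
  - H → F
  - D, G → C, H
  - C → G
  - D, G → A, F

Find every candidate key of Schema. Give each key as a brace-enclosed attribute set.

No FD produces {D}, so it must be in every candidate key.
{C, D} is a candidate key since {C, D}⁺ = {A, B, C, D, E, F, G, H} covers every attribute.
{D, G} is a candidate key since {D, G}⁺ = {A, B, C, D, E, F, G, H} covers every attribute.
These are minimal and exhaustive — every other superkey contains one of them.

{C, D}, {D, G}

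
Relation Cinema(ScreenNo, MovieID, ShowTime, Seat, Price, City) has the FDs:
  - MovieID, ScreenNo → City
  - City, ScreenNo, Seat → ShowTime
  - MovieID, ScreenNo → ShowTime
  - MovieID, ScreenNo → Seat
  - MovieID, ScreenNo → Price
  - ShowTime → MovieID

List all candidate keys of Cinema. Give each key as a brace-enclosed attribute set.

No FD produces {ScreenNo}, so it must be in every candidate key.
{MovieID, ScreenNo}⁺ = {City, MovieID, Price, ScreenNo, Seat, ShowTime} — all of the relation — so {MovieID, ScreenNo} is a candidate key.
{ScreenNo, ShowTime}⁺ = {City, MovieID, Price, ScreenNo, Seat, ShowTime} — all of the relation — so {ScreenNo, ShowTime} is a candidate key.
{City, ScreenNo, Seat}⁺ = {City, MovieID, Price, ScreenNo, Seat, ShowTime} — all of the relation — so {City, ScreenNo, Seat} is a candidate key.
These are minimal and exhaustive — every other superkey contains one of them.

{City, ScreenNo, Seat}, {MovieID, ScreenNo}, {ScreenNo, ShowTime}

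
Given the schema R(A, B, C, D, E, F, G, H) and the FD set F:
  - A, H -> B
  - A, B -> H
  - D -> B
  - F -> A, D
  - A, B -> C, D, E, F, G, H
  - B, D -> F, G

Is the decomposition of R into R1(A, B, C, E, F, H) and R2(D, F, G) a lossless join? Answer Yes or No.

Common attributes: {F}; their closure is {A, B, C, D, E, F, G, H}.
Since R1 ⊆ {A, B, C, D, E, F, G, H}, the intersection is a superkey of R1; the decomposition is lossless.

Yes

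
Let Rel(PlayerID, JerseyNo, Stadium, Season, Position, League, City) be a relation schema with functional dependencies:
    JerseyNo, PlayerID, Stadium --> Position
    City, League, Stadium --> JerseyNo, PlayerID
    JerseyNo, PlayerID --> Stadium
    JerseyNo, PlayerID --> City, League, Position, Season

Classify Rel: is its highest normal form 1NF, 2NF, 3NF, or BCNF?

BCNF

Candidate keys: {City, League, Stadium}, {JerseyNo, PlayerID}. Prime attributes: {City, JerseyNo, League, PlayerID, Stadium}.
Each dependency's left side is a superkey — BCNF holds.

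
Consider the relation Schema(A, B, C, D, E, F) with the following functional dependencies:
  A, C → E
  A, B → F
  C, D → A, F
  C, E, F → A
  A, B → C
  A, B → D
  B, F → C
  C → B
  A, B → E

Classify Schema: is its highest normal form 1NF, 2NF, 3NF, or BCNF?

Candidate keys: {A, B}, {A, C}, {B, D, F}, {B, E, F}, {C, D}, {C, E, F}. Prime attributes: {A, B, C, D, E, F}.
B, F → C breaks BCNF: {B, F}⁺ = {B, C, F}, so {B, F} is not a superkey.
But every attribute on its right side ({C}) is prime, and the same holds for every other non-superkey FD, so 3NF still holds.

3NF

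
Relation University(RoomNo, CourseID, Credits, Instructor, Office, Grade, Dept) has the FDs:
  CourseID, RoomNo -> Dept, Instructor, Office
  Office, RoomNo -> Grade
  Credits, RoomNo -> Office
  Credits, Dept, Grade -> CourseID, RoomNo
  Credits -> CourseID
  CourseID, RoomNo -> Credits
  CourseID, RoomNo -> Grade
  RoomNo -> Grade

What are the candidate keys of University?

{CourseID, RoomNo}, {Credits, Dept, Grade}, {Credits, RoomNo}

Closure of {CourseID, RoomNo} is {CourseID, Credits, Dept, Grade, Instructor, Office, RoomNo}, the whole schema; {CourseID, RoomNo} is a candidate key.
Closure of {Credits, RoomNo} is {CourseID, Credits, Dept, Grade, Instructor, Office, RoomNo}, the whole schema; {Credits, RoomNo} is a candidate key.
Closure of {Credits, Dept, Grade} is {CourseID, Credits, Dept, Grade, Instructor, Office, RoomNo}, the whole schema; {Credits, Dept, Grade} is a candidate key.
No proper subset of any of these is a key, and no other minimal superkey exists.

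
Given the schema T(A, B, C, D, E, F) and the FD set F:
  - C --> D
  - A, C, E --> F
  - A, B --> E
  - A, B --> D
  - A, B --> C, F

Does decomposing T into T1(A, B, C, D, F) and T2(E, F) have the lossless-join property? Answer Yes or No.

No

T1 ∩ T2 = {F}; its closure under F is {F}.
Neither T1 nor T2 is contained in that closure, so the decomposition is lossy.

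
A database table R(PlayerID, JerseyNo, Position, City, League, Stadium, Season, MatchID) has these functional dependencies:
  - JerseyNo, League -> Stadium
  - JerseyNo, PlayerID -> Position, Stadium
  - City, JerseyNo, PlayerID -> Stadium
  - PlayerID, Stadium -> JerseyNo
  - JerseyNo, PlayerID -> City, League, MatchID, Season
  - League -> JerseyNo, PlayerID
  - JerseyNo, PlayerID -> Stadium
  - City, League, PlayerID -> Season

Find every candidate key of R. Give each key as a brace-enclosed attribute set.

{JerseyNo, PlayerID}, {League}, {PlayerID, Stadium}

Closure of {League} is {City, JerseyNo, League, MatchID, PlayerID, Position, Season, Stadium}, the whole schema; {League} is a candidate key.
Closure of {JerseyNo, PlayerID} is {City, JerseyNo, League, MatchID, PlayerID, Position, Season, Stadium}, the whole schema; {JerseyNo, PlayerID} is a candidate key.
Closure of {PlayerID, Stadium} is {City, JerseyNo, League, MatchID, PlayerID, Position, Season, Stadium}, the whole schema; {PlayerID, Stadium} is a candidate key.
These are minimal and exhaustive — every other superkey contains one of them.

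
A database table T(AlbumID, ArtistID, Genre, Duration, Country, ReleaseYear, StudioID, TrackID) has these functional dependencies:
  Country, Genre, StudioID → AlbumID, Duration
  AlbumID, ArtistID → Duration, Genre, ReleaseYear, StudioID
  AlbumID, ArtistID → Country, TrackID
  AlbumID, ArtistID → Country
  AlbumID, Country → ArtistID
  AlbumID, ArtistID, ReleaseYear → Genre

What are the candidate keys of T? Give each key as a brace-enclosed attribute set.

{AlbumID, ArtistID}, {AlbumID, Country}, {Country, Genre, StudioID}

Closure of {AlbumID, ArtistID} is {AlbumID, ArtistID, Country, Duration, Genre, ReleaseYear, StudioID, TrackID}, the whole schema; {AlbumID, ArtistID} is a candidate key.
Closure of {AlbumID, Country} is {AlbumID, ArtistID, Country, Duration, Genre, ReleaseYear, StudioID, TrackID}, the whole schema; {AlbumID, Country} is a candidate key.
Closure of {Country, Genre, StudioID} is {AlbumID, ArtistID, Country, Duration, Genre, ReleaseYear, StudioID, TrackID}, the whole schema; {Country, Genre, StudioID} is a candidate key.
These are minimal and exhaustive — every other superkey contains one of them.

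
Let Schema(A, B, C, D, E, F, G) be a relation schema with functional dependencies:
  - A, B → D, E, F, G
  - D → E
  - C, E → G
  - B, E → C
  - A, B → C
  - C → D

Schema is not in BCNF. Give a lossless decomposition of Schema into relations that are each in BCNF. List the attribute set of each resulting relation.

{A, B, C, F}; {C, D, G}; {D, E}

Candidate key of the original relation: {A, B}.
In {A, B, C, D, E, F, G}, {D} is not a superkey ({D}⁺ restricted to this set is {D, E}), so split on D → E into {D, E} and {A, B, C, D, F, G}.
{D, E} has no BCNF violation.
In {A, B, C, D, F, G}, {C} is not a superkey ({C}⁺ restricted to this set is {C, D, G}), so split on C → D, G into {C, D, G} and {A, B, C, F}.
{C, D, G} has no BCNF violation.
{A, B, C, F} has no BCNF violation.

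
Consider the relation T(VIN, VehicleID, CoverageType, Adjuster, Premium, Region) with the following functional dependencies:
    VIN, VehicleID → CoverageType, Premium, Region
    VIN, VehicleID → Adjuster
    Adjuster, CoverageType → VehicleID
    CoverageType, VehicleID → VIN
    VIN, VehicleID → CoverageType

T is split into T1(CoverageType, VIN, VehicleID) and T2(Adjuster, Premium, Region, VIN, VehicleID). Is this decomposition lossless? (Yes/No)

Yes

The shared attributes are {VIN, VehicleID} and {VIN, VehicleID}⁺ = {Adjuster, CoverageType, Premium, Region, VIN, VehicleID}.
T1 is contained in that closure, so T1 ∩ T2 → T1 holds and the join is lossless.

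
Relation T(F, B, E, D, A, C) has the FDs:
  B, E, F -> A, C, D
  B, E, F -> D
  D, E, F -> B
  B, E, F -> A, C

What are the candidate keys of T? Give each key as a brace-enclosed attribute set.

No FD produces {E, F}, so they must be in every candidate key.
{B, E, F}⁺ = {A, B, C, D, E, F} — all of the relation — so {B, E, F} is a candidate key.
{D, E, F}⁺ = {A, B, C, D, E, F} — all of the relation — so {D, E, F} is a candidate key.
No proper subset of any of these is a key, and no other minimal superkey exists.

{B, E, F}, {D, E, F}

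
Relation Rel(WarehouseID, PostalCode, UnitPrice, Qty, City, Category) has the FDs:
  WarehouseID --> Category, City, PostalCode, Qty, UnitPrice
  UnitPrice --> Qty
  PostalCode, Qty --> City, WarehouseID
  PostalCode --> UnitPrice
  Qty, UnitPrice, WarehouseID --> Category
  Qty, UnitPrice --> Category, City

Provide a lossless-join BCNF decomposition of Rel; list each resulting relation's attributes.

Candidate keys of the original relation: {PostalCode}, {WarehouseID}.
{Category, City, PostalCode, Qty, UnitPrice, WarehouseID}: {UnitPrice} determines {Category, City, Qty, UnitPrice} here but is not a superkey — split on UnitPrice --> Category, City, Qty, giving {Category, City, Qty, UnitPrice} and {PostalCode, UnitPrice, WarehouseID}.
{Category, City, Qty, UnitPrice} has no BCNF violation.
{PostalCode, UnitPrice, WarehouseID} has no BCNF violation.

{Category, City, Qty, UnitPrice}; {PostalCode, UnitPrice, WarehouseID}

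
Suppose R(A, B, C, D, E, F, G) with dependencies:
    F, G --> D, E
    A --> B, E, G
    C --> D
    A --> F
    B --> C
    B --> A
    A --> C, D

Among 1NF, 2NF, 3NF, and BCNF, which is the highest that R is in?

Candidate keys: {A}, {B}. Prime attributes: {A, B}.
For F, G --> D, E we have {F, G}⁺ = {D, E, F, G}; {F, G} is not a superkey, so BCNF fails.
F, G --> D, E has non-prime {D, E} on the right and a non-superkey on the left, so 3NF fails.
Every candidate key is a single attribute, so no partial dependency is possible; 2NF holds.

2NF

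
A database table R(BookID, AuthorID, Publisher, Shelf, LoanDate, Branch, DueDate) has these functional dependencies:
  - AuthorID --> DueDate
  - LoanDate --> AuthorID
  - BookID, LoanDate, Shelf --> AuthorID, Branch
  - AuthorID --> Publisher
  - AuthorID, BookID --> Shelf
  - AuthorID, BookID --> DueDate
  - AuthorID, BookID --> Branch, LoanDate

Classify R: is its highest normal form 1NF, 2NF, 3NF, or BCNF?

Candidate keys: {AuthorID, BookID}, {BookID, LoanDate}. Prime attributes: {AuthorID, BookID, LoanDate}.
For AuthorID --> DueDate we have {AuthorID}⁺ = {AuthorID, DueDate, Publisher}; {AuthorID} is not a superkey, so BCNF fails.
AuthorID --> DueDate determines the non-prime attribute {DueDate} from a non-superkey — 3NF is violated.
Since {AuthorID} ⊂ {AuthorID, BookID} and {AuthorID}⁺ ⊇ {DueDate, Publisher} with {DueDate, Publisher} non-prime, there is a partial dependency; 2NF fails.

1NF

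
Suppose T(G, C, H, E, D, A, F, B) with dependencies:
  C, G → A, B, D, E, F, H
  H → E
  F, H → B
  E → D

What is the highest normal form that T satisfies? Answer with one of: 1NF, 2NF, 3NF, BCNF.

2NF

Candidate key: {C, G}. Prime attributes: {C, G}.
H → E breaks BCNF: {H}⁺ = {D, E, H}, so {H} is not a superkey.
H → E has non-prime {E} on the right and a non-superkey on the left, so 3NF fails.
Checking every proper subset of each key, none determines a non-prime attribute — 2NF is satisfied.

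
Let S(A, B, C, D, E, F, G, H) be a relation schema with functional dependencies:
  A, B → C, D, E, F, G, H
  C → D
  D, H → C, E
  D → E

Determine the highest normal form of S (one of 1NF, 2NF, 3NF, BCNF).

Candidate key: {A, B}. Prime attributes: {A, B}.
C → D: {C}⁺ = {C, D, E}, which is not all of the attributes, so the left side is not a superkey — BCNF is violated.
C → D determines the non-prime attribute {D} from a non-superkey — 3NF is violated.
No proper subset of a key has a non-prime attribute in its closure, so there is no partial dependency; 2NF holds.

2NF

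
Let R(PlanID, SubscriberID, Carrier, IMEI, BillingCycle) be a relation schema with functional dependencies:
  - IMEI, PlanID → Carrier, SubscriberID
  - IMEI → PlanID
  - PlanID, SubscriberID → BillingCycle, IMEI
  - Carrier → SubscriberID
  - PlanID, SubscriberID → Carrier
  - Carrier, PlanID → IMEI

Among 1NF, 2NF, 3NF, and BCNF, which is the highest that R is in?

3NF

Candidate keys: {Carrier, PlanID}, {IMEI}, {PlanID, SubscriberID}. Prime attributes: {Carrier, IMEI, PlanID, SubscriberID}.
For Carrier → SubscriberID we have {Carrier}⁺ = {Carrier, SubscriberID}; {Carrier} is not a superkey, so BCNF fails.
Its right-hand attributes {SubscriberID} are all prime, as are those of every other non-superkey FD — the relation is in 3NF.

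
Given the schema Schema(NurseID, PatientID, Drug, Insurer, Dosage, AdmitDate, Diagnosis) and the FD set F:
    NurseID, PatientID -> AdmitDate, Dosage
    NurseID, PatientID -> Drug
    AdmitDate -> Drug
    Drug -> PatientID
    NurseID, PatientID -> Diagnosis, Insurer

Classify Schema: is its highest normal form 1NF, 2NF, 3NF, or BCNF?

Candidate keys: {AdmitDate, NurseID}, {Drug, NurseID}, {NurseID, PatientID}. Prime attributes: {AdmitDate, Drug, NurseID, PatientID}.
For AdmitDate -> Drug we have {AdmitDate}⁺ = {AdmitDate, Drug, PatientID}; {AdmitDate} is not a superkey, so BCNF fails.
Since {Drug} ⊆ prime attributes and every other non-superkey FD also has a prime right side, the schema is in 3NF.

3NF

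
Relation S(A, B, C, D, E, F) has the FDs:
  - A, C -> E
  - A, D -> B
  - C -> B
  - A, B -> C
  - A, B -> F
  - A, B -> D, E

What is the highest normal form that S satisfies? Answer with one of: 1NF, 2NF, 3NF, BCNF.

Candidate keys: {A, B}, {A, C}, {A, D}. Prime attributes: {A, B, C, D}.
For C -> B we have {C}⁺ = {B, C}; {C} is not a superkey, so BCNF fails.
Its right-hand attributes {B} are all prime, as are those of every other non-superkey FD — the relation is in 3NF.

3NF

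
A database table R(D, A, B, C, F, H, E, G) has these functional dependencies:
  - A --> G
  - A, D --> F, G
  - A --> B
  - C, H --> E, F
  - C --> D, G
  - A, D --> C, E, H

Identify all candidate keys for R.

Attributes never on any right-hand side: {A} — every candidate key must contain it.
{A, C}⁺ = {A, B, C, D, E, F, G, H}, which is every attribute, so {A, C} is a candidate key.
{A, D}⁺ = {A, B, C, D, E, F, G, H}, which is every attribute, so {A, D} is a candidate key.
No proper subset of any of these is a key, and no other minimal superkey exists.

{A, C}, {A, D}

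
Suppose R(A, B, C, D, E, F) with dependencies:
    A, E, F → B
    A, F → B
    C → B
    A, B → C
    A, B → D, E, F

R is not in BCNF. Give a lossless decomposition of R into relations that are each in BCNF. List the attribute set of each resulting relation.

Candidate keys of the original relation: {A, B}, {A, C}, {A, F}.
Within {A, B, C, D, E, F}: {C}⁺ ∩ {A, B, C, D, E, F} = {B, C}, not the whole set, so C → B violates BCNF; decompose into {B, C} and {A, C, D, E, F}.
{B, C} has no BCNF violation.
{A, C, D, E, F} has no BCNF violation.

{A, C, D, E, F}; {B, C}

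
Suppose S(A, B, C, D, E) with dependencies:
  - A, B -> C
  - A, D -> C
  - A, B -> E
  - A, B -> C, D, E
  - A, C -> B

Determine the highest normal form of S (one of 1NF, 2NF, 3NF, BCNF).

BCNF

Candidate keys: {A, B}, {A, C}, {A, D}. Prime attributes: {A, B, C, D}.
The left-hand side of every FD is a superkey, so BCNF is satisfied.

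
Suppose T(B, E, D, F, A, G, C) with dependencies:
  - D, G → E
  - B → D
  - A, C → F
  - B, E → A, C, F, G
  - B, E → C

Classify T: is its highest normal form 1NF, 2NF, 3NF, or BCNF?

1NF

Candidate keys: {B, E}, {B, G}. Prime attributes: {B, E, G}.
D, G → E: {D, G}⁺ = {D, E, G}, which is not all of the attributes, so the left side is not a superkey — BCNF is violated.
B → D determines the non-prime attribute {D} from a non-superkey — 3NF is violated.
Since {B} ⊂ {B, E} and {B}⁺ ⊇ {D} with {D} non-prime, there is a partial dependency; 2NF fails.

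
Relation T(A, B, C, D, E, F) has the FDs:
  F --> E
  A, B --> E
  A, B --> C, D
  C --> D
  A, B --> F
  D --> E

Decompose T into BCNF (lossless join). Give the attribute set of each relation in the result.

Candidate key of the original relation: {A, B}.
Within {A, B, C, D, E, F}: {F}⁺ ∩ {A, B, C, D, E, F} = {E, F}, not the whole set, so F --> E violates BCNF; decompose into {E, F} and {A, B, C, D, F}.
{E, F} is in BCNF.
Within {A, B, C, D, F}: {C}⁺ ∩ {A, B, C, D, F} = {C, D}, not the whole set, so C --> D violates BCNF; decompose into {C, D} and {A, B, C, F}.
{C, D} is in BCNF.
{A, B, C, F} is in BCNF.

{A, B, C, F}; {C, D}; {E, F}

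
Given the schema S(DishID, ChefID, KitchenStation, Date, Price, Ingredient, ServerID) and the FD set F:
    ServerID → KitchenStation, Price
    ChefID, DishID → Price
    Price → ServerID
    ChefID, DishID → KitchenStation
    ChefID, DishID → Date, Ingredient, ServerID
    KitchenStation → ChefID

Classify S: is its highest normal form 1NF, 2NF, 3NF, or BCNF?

Candidate keys: {ChefID, DishID}, {DishID, KitchenStation}, {DishID, Price}, {DishID, ServerID}. Prime attributes: {ChefID, DishID, KitchenStation, Price, ServerID}.
ServerID → KitchenStation, Price breaks BCNF: {ServerID}⁺ = {ChefID, KitchenStation, Price, ServerID}, so {ServerID} is not a superkey.
But every attribute on its right side ({KitchenStation, Price}) is prime, and the same holds for every other non-superkey FD, so 3NF still holds.

3NF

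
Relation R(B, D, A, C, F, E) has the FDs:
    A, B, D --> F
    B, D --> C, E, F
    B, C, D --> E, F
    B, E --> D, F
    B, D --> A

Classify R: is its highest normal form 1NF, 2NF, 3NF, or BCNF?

BCNF

Candidate keys: {B, D}, {B, E}. Prime attributes: {B, D, E}.
Each dependency's left side is a superkey — BCNF holds.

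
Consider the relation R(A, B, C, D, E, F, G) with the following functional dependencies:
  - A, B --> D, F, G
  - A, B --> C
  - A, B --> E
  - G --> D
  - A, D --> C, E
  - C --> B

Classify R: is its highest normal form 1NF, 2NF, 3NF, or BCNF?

3NF

Candidate keys: {A, B}, {A, C}, {A, D}, {A, G}. Prime attributes: {A, B, C, D, G}.
For G --> D we have {G}⁺ = {D, G}; {G} is not a superkey, so BCNF fails.
Its right-hand attributes {D} are all prime, as are those of every other non-superkey FD — the relation is in 3NF.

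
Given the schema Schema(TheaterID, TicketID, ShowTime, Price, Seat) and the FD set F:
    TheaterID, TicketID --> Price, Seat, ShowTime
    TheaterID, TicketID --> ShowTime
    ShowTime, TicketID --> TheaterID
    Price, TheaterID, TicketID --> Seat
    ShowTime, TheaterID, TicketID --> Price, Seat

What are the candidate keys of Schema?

No FD produces {TicketID}, so it must be in every candidate key.
{ShowTime, TicketID}⁺ = {Price, Seat, ShowTime, TheaterID, TicketID} — all of the relation — so {ShowTime, TicketID} is a candidate key.
{TheaterID, TicketID}⁺ = {Price, Seat, ShowTime, TheaterID, TicketID} — all of the relation — so {TheaterID, TicketID} is a candidate key.
Any other superkey properly contains one of these, so there are no further candidate keys.

{ShowTime, TicketID}, {TheaterID, TicketID}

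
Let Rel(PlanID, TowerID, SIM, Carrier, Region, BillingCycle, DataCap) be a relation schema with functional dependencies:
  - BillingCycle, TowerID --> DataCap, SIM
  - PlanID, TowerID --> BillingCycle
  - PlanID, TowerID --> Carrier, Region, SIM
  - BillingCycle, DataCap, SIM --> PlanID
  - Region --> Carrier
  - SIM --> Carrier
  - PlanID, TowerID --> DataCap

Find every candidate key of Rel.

{TowerID} never appears on the right of any FD, so every key must include it.
Closure of {BillingCycle, TowerID} is {BillingCycle, Carrier, DataCap, PlanID, Region, SIM, TowerID}, the whole schema; {BillingCycle, TowerID} is a candidate key.
Closure of {PlanID, TowerID} is {BillingCycle, Carrier, DataCap, PlanID, Region, SIM, TowerID}, the whole schema; {PlanID, TowerID} is a candidate key.
Any other superkey properly contains one of these, so there are no further candidate keys.

{BillingCycle, TowerID}, {PlanID, TowerID}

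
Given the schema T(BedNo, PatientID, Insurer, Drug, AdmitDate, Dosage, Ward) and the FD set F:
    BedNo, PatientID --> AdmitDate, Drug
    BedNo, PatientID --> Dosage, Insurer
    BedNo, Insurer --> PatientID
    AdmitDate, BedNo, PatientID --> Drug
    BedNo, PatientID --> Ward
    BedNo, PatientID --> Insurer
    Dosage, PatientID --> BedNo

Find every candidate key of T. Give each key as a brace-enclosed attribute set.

{BedNo, Insurer}⁺ = {AdmitDate, BedNo, Dosage, Drug, Insurer, PatientID, Ward} — all of the relation — so {BedNo, Insurer} is a candidate key.
{BedNo, PatientID}⁺ = {AdmitDate, BedNo, Dosage, Drug, Insurer, PatientID, Ward} — all of the relation — so {BedNo, PatientID} is a candidate key.
{Dosage, PatientID}⁺ = {AdmitDate, BedNo, Dosage, Drug, Insurer, PatientID, Ward} — all of the relation — so {Dosage, PatientID} is a candidate key.
These are minimal and exhaustive — every other superkey contains one of them.

{BedNo, Insurer}, {BedNo, PatientID}, {Dosage, PatientID}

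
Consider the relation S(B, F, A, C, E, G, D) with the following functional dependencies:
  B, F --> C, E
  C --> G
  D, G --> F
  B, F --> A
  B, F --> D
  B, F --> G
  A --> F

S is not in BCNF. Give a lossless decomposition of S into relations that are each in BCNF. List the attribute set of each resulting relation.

Candidate keys of the original relation: {A, B}, {B, C, D}, {B, D, G}, {B, F}.
{A, B, C, D, E, F, G}: {C} determines {C, G} here but is not a superkey — split on C --> G, giving {C, G} and {A, B, C, D, E, F}.
{C, G}: every determinant is a superkey — BCNF.
{A, B, C, D, E, F}: {A} determines {A, F} here but is not a superkey — split on A --> F, giving {A, F} and {A, B, C, D, E}.
{A, F}: every determinant is a superkey — BCNF.
{A, B, C, D, E}: every determinant is a superkey — BCNF.

{A, B, C, D, E}; {A, F}; {C, G}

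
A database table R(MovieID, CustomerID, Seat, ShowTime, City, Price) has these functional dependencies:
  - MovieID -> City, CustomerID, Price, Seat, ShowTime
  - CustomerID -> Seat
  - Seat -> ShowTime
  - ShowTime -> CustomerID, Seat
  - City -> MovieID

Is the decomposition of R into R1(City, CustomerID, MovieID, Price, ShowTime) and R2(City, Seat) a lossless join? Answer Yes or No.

R1 ∩ R2 = {City}; its closure under F is {City, CustomerID, MovieID, Price, Seat, ShowTime}.
R1 is contained in that closure, so R1 ∩ R2 -> R1 holds and the join is lossless.

Yes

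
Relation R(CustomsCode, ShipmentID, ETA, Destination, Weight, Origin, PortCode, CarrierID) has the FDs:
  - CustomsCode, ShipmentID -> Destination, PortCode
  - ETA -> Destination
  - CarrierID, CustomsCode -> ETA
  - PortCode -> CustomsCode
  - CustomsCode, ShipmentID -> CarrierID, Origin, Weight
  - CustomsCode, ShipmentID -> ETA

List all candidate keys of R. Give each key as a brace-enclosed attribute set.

No FD produces {ShipmentID}, so it must be in every candidate key.
Closure of {CustomsCode, ShipmentID} is {CarrierID, CustomsCode, Destination, ETA, Origin, PortCode, ShipmentID, Weight}, the whole schema; {CustomsCode, ShipmentID} is a candidate key.
Closure of {PortCode, ShipmentID} is {CarrierID, CustomsCode, Destination, ETA, Origin, PortCode, ShipmentID, Weight}, the whole schema; {PortCode, ShipmentID} is a candidate key.
These are minimal and exhaustive — every other superkey contains one of them.

{CustomsCode, ShipmentID}, {PortCode, ShipmentID}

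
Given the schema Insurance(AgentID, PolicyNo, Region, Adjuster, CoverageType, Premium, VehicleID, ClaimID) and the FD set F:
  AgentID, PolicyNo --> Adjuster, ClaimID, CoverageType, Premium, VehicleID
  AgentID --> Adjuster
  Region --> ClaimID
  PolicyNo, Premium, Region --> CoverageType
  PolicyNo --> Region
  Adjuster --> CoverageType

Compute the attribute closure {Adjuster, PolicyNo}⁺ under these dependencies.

{Adjuster, ClaimID, CoverageType, PolicyNo, Region}

Start with {Adjuster, PolicyNo}.
PolicyNo --> Region applies; add {Region} → now {Adjuster, PolicyNo, Region}.
Adjuster --> CoverageType applies; add {CoverageType} → now {Adjuster, CoverageType, PolicyNo, Region}.
Region --> ClaimID applies; add {ClaimID} → now {Adjuster, ClaimID, CoverageType, PolicyNo, Region}.
No further FD applies.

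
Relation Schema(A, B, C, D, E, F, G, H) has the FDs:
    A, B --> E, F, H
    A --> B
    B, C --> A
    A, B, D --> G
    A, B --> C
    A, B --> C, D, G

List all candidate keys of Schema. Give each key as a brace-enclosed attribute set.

{A}, {B, C}

{A}⁺ = {A, B, C, D, E, F, G, H}, which is every attribute, so {A} is a candidate key.
{B, C}⁺ = {A, B, C, D, E, F, G, H}, which is every attribute, so {B, C} is a candidate key.
Any other superkey properly contains one of these, so there are no further candidate keys.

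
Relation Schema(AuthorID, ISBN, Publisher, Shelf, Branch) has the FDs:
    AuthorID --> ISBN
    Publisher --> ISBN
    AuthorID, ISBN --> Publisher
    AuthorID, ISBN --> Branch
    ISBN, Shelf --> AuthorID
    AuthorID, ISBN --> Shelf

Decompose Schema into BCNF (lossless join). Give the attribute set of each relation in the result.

Candidate keys of the original relation: {AuthorID}, {ISBN, Shelf}, {Publisher, Shelf}.
In {AuthorID, Branch, ISBN, Publisher, Shelf}, {Publisher} is not a superkey ({Publisher}⁺ restricted to this set is {ISBN, Publisher}), so split on Publisher --> ISBN into {ISBN, Publisher} and {AuthorID, Branch, Publisher, Shelf}.
{ISBN, Publisher} is in BCNF.
{AuthorID, Branch, Publisher, Shelf} is in BCNF.

{AuthorID, Branch, Publisher, Shelf}; {ISBN, Publisher}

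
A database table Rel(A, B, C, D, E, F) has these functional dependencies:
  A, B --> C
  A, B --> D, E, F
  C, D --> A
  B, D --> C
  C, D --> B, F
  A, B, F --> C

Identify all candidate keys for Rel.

{A, B}, {B, D}, {C, D}

{A, B}⁺ = {A, B, C, D, E, F}, which is every attribute, so {A, B} is a candidate key.
{B, D}⁺ = {A, B, C, D, E, F}, which is every attribute, so {B, D} is a candidate key.
{C, D}⁺ = {A, B, C, D, E, F}, which is every attribute, so {C, D} is a candidate key.
No proper subset of any of these is a key, and no other minimal superkey exists.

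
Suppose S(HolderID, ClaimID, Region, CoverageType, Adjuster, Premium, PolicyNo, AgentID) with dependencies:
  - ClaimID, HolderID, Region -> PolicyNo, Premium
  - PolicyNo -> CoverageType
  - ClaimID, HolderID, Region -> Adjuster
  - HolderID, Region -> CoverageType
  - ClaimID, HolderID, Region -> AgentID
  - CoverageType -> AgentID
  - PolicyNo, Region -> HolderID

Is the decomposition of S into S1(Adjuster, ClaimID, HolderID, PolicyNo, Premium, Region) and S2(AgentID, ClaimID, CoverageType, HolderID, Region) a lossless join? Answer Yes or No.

S1 ∩ S2 = {ClaimID, HolderID, Region}; its closure under F is {Adjuster, AgentID, ClaimID, CoverageType, HolderID, PolicyNo, Premium, Region}.
This includes all of S1, so the common attributes are a superkey of S1 — the join is lossless.

Yes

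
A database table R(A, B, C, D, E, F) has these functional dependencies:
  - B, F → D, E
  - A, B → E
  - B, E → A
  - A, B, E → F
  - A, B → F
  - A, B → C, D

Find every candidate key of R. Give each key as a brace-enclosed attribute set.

{A, B}, {B, E}, {B, F}

{B} never appears on the right of any FD, so every key must include it.
{A, B} is a candidate key since {A, B}⁺ = {A, B, C, D, E, F} covers every attribute.
{B, E} is a candidate key since {B, E}⁺ = {A, B, C, D, E, F} covers every attribute.
{B, F} is a candidate key since {B, F}⁺ = {A, B, C, D, E, F} covers every attribute.
Any other superkey properly contains one of these, so there are no further candidate keys.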